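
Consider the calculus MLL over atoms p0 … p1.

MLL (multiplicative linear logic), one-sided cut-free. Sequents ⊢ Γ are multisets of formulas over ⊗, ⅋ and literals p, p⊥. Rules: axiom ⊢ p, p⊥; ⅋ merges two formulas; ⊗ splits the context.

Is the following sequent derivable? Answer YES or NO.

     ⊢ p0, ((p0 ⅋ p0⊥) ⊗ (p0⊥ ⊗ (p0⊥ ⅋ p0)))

Proof tree:
[⊗]  ⊢ p0, ((p0 ⅋ p0⊥) ⊗ (p0⊥ ⊗ (p0⊥ ⅋ p0)))
  [⅋]  ⊢ (p0 ⅋ p0⊥)
    [Ax]  ⊢ p0, p0⊥
  [⊗]  ⊢ p0, (p0⊥ ⊗ (p0⊥ ⅋ p0))
    [Ax]  ⊢ p0, p0⊥
    [⅋]  ⊢ (p0⊥ ⅋ p0)
      [Ax]  ⊢ p0, p0⊥

Result: YES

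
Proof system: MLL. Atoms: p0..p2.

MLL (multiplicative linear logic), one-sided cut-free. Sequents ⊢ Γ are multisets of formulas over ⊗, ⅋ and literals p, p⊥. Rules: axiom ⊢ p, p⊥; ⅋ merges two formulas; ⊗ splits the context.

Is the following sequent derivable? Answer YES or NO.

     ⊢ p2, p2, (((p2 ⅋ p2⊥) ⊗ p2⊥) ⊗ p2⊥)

Derivation (root first):
[⊗]  ⊢ p2, p2, (((p2 ⅋ p2⊥) ⊗ p2⊥) ⊗ p2⊥)
  [⊗]  ⊢ p2, ((p2 ⅋ p2⊥) ⊗ p2⊥)
    [⅋]  ⊢ (p2 ⅋ p2⊥)
      [Ax]  ⊢ p2, p2⊥
    [Ax]  ⊢ p2, p2⊥
  [Ax]  ⊢ p2, p2⊥

Result: YES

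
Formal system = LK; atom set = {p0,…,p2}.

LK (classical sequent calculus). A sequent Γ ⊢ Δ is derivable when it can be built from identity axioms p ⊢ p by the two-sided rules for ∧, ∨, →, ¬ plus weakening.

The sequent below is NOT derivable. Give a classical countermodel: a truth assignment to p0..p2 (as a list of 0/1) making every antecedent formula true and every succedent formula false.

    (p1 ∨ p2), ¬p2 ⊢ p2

Search for a countermodel by truth-table:
  v=000: Γ:[(p1 ∨ p2)=F, ¬p2=T] Δ:[p2=F] refutes=False
  v=001: Γ:[(p1 ∨ p2)=T, ¬p2=F] Δ:[p2=T] refutes=False
  v=010: Γ:[(p1 ∨ p2)=T, ¬p2=T] Δ:[p2=F] refutes=True  ← countermodel

Result: [0, 1, 0]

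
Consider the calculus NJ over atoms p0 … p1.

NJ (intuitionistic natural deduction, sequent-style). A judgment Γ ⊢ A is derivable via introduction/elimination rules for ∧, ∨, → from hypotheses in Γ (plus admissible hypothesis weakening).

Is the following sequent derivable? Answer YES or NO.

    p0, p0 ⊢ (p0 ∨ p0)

Derivation (root first):
[Wk] p0, p0 ⊢ (p0 ∨ p0)
  [∨I₂] p0 ⊢ (p0 ∨ p0)
    [Ax] p0 ⊢ p0

Result: YES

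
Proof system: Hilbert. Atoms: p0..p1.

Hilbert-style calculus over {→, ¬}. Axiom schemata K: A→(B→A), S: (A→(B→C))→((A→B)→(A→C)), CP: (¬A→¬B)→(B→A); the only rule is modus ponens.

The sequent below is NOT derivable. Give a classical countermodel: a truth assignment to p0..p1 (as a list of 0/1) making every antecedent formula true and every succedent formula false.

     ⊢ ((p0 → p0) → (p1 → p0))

Enumerate valuations to refute Γ ⊢ Δ:
  v=00: Γ:[] Δ:[((p0 → p0) → (p1 → p0))=T] refutes=False
  v=01: Γ:[] Δ:[((p0 → p0) → (p1 → p0))=F] refutes=True  ← countermodel

Result: [0, 1]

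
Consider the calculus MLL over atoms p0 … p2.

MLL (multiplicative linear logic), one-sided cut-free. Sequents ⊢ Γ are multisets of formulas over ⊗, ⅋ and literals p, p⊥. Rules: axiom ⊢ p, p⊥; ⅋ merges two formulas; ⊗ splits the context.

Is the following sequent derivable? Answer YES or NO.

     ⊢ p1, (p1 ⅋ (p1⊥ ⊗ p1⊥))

Derivation trace:
[⅋]  ⊢ p1, (p1 ⅋ (p1⊥ ⊗ p1⊥))
  [⊗]  ⊢ p1, p1, (p1⊥ ⊗ p1⊥)
    [Ax]  ⊢ p1, p1⊥
    [Ax]  ⊢ p1, p1⊥

Result: YES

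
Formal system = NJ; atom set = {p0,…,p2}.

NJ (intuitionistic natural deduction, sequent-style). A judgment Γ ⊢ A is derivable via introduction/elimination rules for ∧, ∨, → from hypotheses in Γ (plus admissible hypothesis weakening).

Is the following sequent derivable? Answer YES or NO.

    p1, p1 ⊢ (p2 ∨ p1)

Derivation (root first):
[Wk] p1, p1 ⊢ (p2 ∨ p1)
  [∨I₂] p1 ⊢ (p2 ∨ p1)
    [Ax] p1 ⊢ p1

Result: YES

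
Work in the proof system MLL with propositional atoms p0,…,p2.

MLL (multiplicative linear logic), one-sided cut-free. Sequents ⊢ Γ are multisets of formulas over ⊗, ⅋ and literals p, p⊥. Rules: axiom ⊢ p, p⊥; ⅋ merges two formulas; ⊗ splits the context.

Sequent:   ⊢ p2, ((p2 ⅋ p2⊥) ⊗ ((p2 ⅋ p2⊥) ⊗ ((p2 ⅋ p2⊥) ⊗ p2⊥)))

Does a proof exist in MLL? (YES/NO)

Proof tree:
[⊗]  ⊢ p2, ((p2 ⅋ p2⊥) ⊗ ((p2 ⅋ p2⊥) ⊗ ((p2 ⅋ p2⊥) ⊗ p2⊥)))
  [⅋]  ⊢ (p2 ⅋ p2⊥)
    [Ax]  ⊢ p2, p2⊥
  [⊗]  ⊢ p2, ((p2 ⅋ p2⊥) ⊗ ((p2 ⅋ p2⊥) ⊗ p2⊥))
    [⅋]  ⊢ (p2 ⅋ p2⊥)
      [Ax]  ⊢ p2, p2⊥
    [⊗]  ⊢ p2, ((p2 ⅋ p2⊥) ⊗ p2⊥)
      [⅋]  ⊢ (p2 ⅋ p2⊥)
        [Ax]  ⊢ p2, p2⊥
      [Ax]  ⊢ p2, p2⊥

Result: YES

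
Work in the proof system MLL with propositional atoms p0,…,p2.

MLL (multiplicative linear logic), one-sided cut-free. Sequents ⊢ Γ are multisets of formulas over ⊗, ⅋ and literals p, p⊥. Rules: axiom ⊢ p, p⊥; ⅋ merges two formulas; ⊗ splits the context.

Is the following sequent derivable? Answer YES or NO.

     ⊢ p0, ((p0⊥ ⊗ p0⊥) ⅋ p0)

Proof tree:
[⅋]  ⊢ p0, ((p0⊥ ⊗ p0⊥) ⅋ p0)
  [⊗]  ⊢ p0, p0, (p0⊥ ⊗ p0⊥)
    [Ax]  ⊢ p0, p0⊥
    [Ax]  ⊢ p0, p0⊥

Result: YES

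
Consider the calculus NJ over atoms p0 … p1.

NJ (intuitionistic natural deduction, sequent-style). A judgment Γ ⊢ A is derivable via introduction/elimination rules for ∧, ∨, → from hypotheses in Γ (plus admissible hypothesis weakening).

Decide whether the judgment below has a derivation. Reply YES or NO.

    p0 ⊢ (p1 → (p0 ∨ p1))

Proof tree:
[→I] p0 ⊢ (p1 → (p0 ∨ p1))
  [Wk] p1, p0 ⊢ (p0 ∨ p1)
    [∨I₂] p1 ⊢ (p0 ∨ p1)
      [Ax] p1 ⊢ p1

Result: YES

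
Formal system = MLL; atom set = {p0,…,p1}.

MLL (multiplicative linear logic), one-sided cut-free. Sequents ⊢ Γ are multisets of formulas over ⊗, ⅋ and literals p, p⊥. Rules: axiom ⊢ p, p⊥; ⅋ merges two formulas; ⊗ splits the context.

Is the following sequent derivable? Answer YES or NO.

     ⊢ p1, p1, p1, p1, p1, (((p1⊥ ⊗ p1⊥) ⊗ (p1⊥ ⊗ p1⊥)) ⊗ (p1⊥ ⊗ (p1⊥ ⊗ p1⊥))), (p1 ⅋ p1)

Derivation (root first):
[⅋]  ⊢ p1, p1, p1, p1, p1, (((p1⊥ ⊗ p1⊥) ⊗ (p1⊥ ⊗ p1⊥)) ⊗ (p1⊥ ⊗ (p1⊥ ⊗ p1⊥))), (p1 ⅋ p1)
  [⊗]  ⊢ p1, p1, p1, p1, p1, p1, p1, (((p1⊥ ⊗ p1⊥) ⊗ (p1⊥ ⊗ p1⊥)) ⊗ (p1⊥ ⊗ (p1⊥ ⊗ p1⊥)))
    [⊗]  ⊢ p1, p1, p1, p1, ((p1⊥ ⊗ p1⊥) ⊗ (p1⊥ ⊗ p1⊥))
      [⊗]  ⊢ p1, p1, (p1⊥ ⊗ p1⊥)
        [Ax]  ⊢ p1, p1⊥
        [Ax]  ⊢ p1, p1⊥
      [⊗]  ⊢ p1, p1, (p1⊥ ⊗ p1⊥)
        [Ax]  ⊢ p1, p1⊥
        [Ax]  ⊢ p1, p1⊥
    [⊗]  ⊢ p1, p1, p1, (p1⊥ ⊗ (p1⊥ ⊗ p1⊥))
      [Ax]  ⊢ p1, p1⊥
      [⊗]  ⊢ p1, p1, (p1⊥ ⊗ p1⊥)
        [Ax]  ⊢ p1, p1⊥
        [Ax]  ⊢ p1, p1⊥

Result: YES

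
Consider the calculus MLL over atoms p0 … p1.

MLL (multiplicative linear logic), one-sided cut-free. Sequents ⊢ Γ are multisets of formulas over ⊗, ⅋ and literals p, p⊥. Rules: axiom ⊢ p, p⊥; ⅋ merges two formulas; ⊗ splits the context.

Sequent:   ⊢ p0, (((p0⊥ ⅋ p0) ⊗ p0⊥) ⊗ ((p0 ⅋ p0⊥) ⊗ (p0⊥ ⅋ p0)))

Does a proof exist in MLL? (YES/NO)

Derivation trace:
[⊗]  ⊢ p0, (((p0⊥ ⅋ p0) ⊗ p0⊥) ⊗ ((p0 ⅋ p0⊥) ⊗ (p0⊥ ⅋ p0)))
  [⊗]  ⊢ p0, ((p0⊥ ⅋ p0) ⊗ p0⊥)
    [⅋]  ⊢ (p0⊥ ⅋ p0)
      [Ax]  ⊢ p0, p0⊥
    [Ax]  ⊢ p0, p0⊥
  [⊗]  ⊢ ((p0 ⅋ p0⊥) ⊗ (p0⊥ ⅋ p0))
    [⅋]  ⊢ (p0 ⅋ p0⊥)
      [Ax]  ⊢ p0, p0⊥
    [⅋]  ⊢ (p0⊥ ⅋ p0)
      [Ax]  ⊢ p0, p0⊥

Result: YES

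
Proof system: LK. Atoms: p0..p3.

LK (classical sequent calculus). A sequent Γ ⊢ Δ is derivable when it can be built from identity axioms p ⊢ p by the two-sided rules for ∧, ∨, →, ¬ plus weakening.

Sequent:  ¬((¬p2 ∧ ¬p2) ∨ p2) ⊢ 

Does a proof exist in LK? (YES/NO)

Derivation trace:
[¬L] ¬((¬p2 ∧ ¬p2) ∨ p2) ⊢ 
  [∨R]  ⊢ ((¬p2 ∧ ¬p2) ∨ p2)
    [∧R]  ⊢ p2, (¬p2 ∧ ¬p2)
      [¬R]  ⊢ p2, ¬p2
        [Ax] p2 ⊢ p2
      [¬R]  ⊢ p2, ¬p2
        [Ax] p2 ⊢ p2

Result: YES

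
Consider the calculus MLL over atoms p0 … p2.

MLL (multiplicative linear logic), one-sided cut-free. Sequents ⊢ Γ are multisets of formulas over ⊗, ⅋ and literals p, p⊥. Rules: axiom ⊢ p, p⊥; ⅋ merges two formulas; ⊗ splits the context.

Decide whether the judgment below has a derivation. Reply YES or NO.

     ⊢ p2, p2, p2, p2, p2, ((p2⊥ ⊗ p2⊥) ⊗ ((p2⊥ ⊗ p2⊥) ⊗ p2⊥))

Proof tree:
[⊗]  ⊢ p2, p2, p2, p2, p2, ((p2⊥ ⊗ p2⊥) ⊗ ((p2⊥ ⊗ p2⊥) ⊗ p2⊥))
  [⊗]  ⊢ p2, p2, (p2⊥ ⊗ p2⊥)
    [Ax]  ⊢ p2, p2⊥
    [Ax]  ⊢ p2, p2⊥
  [⊗]  ⊢ p2, p2, p2, ((p2⊥ ⊗ p2⊥) ⊗ p2⊥)
    [⊗]  ⊢ p2, p2, (p2⊥ ⊗ p2⊥)
      [Ax]  ⊢ p2, p2⊥
      [Ax]  ⊢ p2, p2⊥
    [Ax]  ⊢ p2, p2⊥

Result: YES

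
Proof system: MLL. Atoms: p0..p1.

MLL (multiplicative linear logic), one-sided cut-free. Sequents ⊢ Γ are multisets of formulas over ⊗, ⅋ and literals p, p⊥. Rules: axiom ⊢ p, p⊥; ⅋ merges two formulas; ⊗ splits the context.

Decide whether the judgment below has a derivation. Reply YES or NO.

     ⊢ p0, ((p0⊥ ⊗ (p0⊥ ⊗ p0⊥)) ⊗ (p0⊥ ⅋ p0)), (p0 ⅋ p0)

Derivation trace:
[⅋]  ⊢ p0, ((p0⊥ ⊗ (p0⊥ ⊗ p0⊥)) ⊗ (p0⊥ ⅋ p0)), (p0 ⅋ p0)
  [⊗]  ⊢ p0, p0, p0, ((p0⊥ ⊗ (p0⊥ ⊗ p0⊥)) ⊗ (p0⊥ ⅋ p0))
    [⊗]  ⊢ p0, p0, p0, (p0⊥ ⊗ (p0⊥ ⊗ p0⊥))
      [Ax]  ⊢ p0, p0⊥
      [⊗]  ⊢ p0, p0, (p0⊥ ⊗ p0⊥)
        [Ax]  ⊢ p0, p0⊥
        [Ax]  ⊢ p0, p0⊥
    [⅋]  ⊢ (p0⊥ ⅋ p0)
      [Ax]  ⊢ p0, p0⊥

Result: YES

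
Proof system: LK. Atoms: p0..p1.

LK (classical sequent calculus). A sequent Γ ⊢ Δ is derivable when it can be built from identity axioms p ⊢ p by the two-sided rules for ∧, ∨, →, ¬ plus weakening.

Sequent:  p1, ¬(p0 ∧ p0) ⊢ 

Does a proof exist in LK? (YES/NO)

Search for a countermodel by truth-table:
  v=00: Γ:[p1=F, ¬(p0 ∧ p0)=T] Δ:[] refutes=False
  v=01: Γ:[p1=T, ¬(p0 ∧ p0)=T] Δ:[] refutes=True  ← countermodel

Result: NO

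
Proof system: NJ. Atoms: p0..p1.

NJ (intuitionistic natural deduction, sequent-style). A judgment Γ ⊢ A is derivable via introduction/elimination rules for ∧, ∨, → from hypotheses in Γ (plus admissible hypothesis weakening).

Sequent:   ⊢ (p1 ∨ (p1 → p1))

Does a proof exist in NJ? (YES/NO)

Proof tree:
[∨I₂]  ⊢ (p1 ∨ (p1 → p1))
  [→I]  ⊢ (p1 → p1)
    [Ax] p1 ⊢ p1

Result: YES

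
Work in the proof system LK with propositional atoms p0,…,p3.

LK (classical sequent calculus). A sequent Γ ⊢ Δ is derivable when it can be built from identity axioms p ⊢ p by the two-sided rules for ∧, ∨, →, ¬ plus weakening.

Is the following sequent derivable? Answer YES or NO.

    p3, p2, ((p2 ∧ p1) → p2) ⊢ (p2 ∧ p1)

Enumerate valuations to refute Γ ⊢ Δ:
  v=0000: Γ:[p3=F, p2=F, ((p2 ∧ p1) → p2)=T] Δ:[(p2 ∧ p1)=F] refutes=False
  v=0001: Γ:[p3=T, p2=F, ((p2 ∧ p1) → p2)=T] Δ:[(p2 ∧ p1)=F] refutes=False
  v=0010: Γ:[p3=F, p2=T, ((p2 ∧ p1) → p2)=T] Δ:[(p2 ∧ p1)=F] refutes=False
  v=0011: Γ:[p3=T, p2=T, ((p2 ∧ p1) → p2)=T] Δ:[(p2 ∧ p1)=F] refutes=True  ← countermodel

Result: NO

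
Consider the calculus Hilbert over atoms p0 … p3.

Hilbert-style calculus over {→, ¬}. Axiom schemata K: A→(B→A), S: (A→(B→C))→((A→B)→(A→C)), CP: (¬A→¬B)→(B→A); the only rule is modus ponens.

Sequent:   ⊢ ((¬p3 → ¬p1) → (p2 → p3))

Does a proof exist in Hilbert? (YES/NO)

Enumerate valuations to refute Γ ⊢ Δ:
  v=0000: Γ:[] Δ:[((¬p3 → ¬p1) → (p2 → p3))=T] refutes=False
  v=0001: Γ:[] Δ:[((¬p3 → ¬p1) → (p2 → p3))=T] refutes=False
  v=0010: Γ:[] Δ:[((¬p3 → ¬p1) → (p2 → p3))=F] refutes=True  ← countermodel

Result: NO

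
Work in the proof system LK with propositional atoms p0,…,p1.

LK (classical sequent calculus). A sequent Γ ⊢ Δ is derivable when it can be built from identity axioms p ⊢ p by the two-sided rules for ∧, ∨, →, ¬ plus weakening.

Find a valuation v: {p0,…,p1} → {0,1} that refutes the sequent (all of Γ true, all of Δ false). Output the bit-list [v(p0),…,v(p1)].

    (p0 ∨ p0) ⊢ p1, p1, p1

Enumerate valuations to refute Γ ⊢ Δ:
  v=00: Γ:[(p0 ∨ p0)=F] Δ:[p1=F, p1=F, p1=F] refutes=False
  v=01: Γ:[(p0 ∨ p0)=F] Δ:[p1=T, p1=T, p1=T] refutes=False
  v=10: Γ:[(p0 ∨ p0)=T] Δ:[p1=F, p1=F, p1=F] refutes=True  ← countermodel

Result: [1, 0]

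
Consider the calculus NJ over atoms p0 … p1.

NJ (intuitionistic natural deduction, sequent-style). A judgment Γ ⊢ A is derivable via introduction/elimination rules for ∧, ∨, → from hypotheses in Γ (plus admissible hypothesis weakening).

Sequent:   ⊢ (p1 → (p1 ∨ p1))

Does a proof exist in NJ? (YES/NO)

Derivation (root first):
[→I]  ⊢ (p1 → (p1 ∨ p1))
  [∨I₂] p1 ⊢ (p1 ∨ p1)
    [Ax] p1 ⊢ p1

Result: YES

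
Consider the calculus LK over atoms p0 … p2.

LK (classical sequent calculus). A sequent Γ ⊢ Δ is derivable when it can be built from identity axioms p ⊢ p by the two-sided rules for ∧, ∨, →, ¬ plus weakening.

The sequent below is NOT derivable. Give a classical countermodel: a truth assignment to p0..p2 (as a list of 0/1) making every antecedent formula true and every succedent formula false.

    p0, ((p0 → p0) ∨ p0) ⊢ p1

Search for a countermodel by truth-table:
  v=000: Γ:[p0=F, ((p0 → p0) ∨ p0)=T] Δ:[p1=F] refutes=False
  v=001: Γ:[p0=F, ((p0 → p0) ∨ p0)=T] Δ:[p1=F] refutes=False
  v=010: Γ:[p0=F, ((p0 → p0) ∨ p0)=T] Δ:[p1=T] refutes=False
  v=011: Γ:[p0=F, ((p0 → p0) ∨ p0)=T] Δ:[p1=T] refutes=False
  v=100: Γ:[p0=T, ((p0 → p0) ∨ p0)=T] Δ:[p1=F] refutes=True  ← countermodel

Result: [1, 0, 0]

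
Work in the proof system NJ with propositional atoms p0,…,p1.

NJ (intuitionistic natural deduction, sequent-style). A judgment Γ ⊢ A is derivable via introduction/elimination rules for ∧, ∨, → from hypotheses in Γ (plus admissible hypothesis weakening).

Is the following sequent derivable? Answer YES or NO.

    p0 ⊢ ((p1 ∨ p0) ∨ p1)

Derivation (root first):
[∨I₁] p0 ⊢ ((p1 ∨ p0) ∨ p1)
  [∨I₂] p0 ⊢ (p1 ∨ p0)
    [Ax] p0 ⊢ p0

Result: YES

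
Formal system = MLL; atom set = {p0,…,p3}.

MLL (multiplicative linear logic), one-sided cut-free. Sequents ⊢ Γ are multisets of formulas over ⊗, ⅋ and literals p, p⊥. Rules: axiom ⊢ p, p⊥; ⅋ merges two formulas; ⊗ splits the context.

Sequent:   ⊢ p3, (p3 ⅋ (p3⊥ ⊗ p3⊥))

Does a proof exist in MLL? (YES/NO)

Derivation trace:
[⅋]  ⊢ p3, (p3 ⅋ (p3⊥ ⊗ p3⊥))
  [⊗]  ⊢ p3, p3, (p3⊥ ⊗ p3⊥)
    [Ax]  ⊢ p3, p3⊥
    [Ax]  ⊢ p3, p3⊥

Result: YES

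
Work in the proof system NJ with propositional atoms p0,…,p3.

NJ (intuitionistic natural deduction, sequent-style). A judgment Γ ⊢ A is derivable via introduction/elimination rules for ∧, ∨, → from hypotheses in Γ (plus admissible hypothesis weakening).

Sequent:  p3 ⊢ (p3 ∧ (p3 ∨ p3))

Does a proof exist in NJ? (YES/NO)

Derivation (root first):
[∧I] p3 ⊢ (p3 ∧ (p3 ∨ p3))
  [Ax] p3 ⊢ p3
  [∨I₁] p3 ⊢ (p3 ∨ p3)
    [Ax] p3 ⊢ p3

Result: YES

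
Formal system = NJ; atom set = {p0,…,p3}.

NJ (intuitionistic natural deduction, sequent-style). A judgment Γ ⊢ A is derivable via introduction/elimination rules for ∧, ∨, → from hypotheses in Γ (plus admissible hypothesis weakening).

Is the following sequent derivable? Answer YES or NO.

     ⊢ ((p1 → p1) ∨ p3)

Proof tree:
[∨I₁]  ⊢ ((p1 → p1) ∨ p3)
  [→I]  ⊢ (p1 → p1)
    [Ax] p1 ⊢ p1

Result: YES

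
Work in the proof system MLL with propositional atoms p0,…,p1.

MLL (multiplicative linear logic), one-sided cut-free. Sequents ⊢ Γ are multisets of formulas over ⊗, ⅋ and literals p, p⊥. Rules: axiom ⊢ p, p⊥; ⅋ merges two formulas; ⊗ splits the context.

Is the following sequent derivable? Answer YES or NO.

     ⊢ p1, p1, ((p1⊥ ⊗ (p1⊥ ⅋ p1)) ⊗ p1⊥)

Proof tree:
[⊗]  ⊢ p1, p1, ((p1⊥ ⊗ (p1⊥ ⅋ p1)) ⊗ p1⊥)
  [⊗]  ⊢ p1, (p1⊥ ⊗ (p1⊥ ⅋ p1))
    [Ax]  ⊢ p1, p1⊥
    [⅋]  ⊢ (p1⊥ ⅋ p1)
      [Ax]  ⊢ p1, p1⊥
  [Ax]  ⊢ p1, p1⊥

Result: YES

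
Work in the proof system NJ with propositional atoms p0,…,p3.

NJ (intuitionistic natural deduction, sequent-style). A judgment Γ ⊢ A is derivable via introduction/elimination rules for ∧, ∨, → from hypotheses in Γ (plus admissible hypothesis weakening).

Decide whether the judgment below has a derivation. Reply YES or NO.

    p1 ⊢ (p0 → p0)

Proof tree:
[Wk] p1 ⊢ (p0 → p0)
  [→I]  ⊢ (p0 → p0)
    [Ax] p0 ⊢ p0

Result: YES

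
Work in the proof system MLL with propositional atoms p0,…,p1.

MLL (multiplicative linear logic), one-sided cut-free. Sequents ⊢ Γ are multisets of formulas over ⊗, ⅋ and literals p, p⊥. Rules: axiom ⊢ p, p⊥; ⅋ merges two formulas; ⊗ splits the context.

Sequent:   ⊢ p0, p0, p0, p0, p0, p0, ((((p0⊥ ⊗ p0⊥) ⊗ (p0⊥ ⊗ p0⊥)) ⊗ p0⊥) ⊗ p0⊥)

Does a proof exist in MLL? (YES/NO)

Proof tree:
[⊗]  ⊢ p0, p0, p0, p0, p0, p0, ((((p0⊥ ⊗ p0⊥) ⊗ (p0⊥ ⊗ p0⊥)) ⊗ p0⊥) ⊗ p0⊥)
  [⊗]  ⊢ p0, p0, p0, p0, p0, (((p0⊥ ⊗ p0⊥) ⊗ (p0⊥ ⊗ p0⊥)) ⊗ p0⊥)
    [⊗]  ⊢ p0, p0, p0, p0, ((p0⊥ ⊗ p0⊥) ⊗ (p0⊥ ⊗ p0⊥))
      [⊗]  ⊢ p0, p0, (p0⊥ ⊗ p0⊥)
        [Ax]  ⊢ p0, p0⊥
        [Ax]  ⊢ p0, p0⊥
      [⊗]  ⊢ p0, p0, (p0⊥ ⊗ p0⊥)
        [Ax]  ⊢ p0, p0⊥
        [Ax]  ⊢ p0, p0⊥
    [Ax]  ⊢ p0, p0⊥
  [Ax]  ⊢ p0, p0⊥

Result: YES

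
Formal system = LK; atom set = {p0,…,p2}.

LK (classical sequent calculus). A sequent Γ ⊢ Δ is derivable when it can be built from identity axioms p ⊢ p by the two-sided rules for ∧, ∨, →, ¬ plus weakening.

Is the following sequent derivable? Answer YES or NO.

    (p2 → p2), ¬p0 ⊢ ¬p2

Truth-table refutation:
  v=000: Γ:[(p2 → p2)=T, ¬p0=T] Δ:[¬p2=T] refutes=False
  v=001: Γ:[(p2 → p2)=T, ¬p0=T] Δ:[¬p2=F] refutes=True  ← countermodel

Result: NO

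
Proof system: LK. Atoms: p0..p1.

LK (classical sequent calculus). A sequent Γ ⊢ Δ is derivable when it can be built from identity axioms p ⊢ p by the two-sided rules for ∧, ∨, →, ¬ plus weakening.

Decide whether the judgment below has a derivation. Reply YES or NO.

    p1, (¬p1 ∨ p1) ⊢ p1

Proof tree:
[∨L] p1, (¬p1 ∨ p1) ⊢ p1
  [¬L] p1, ¬p1 ⊢ 
    [Ax] p1 ⊢ p1
  [WR] p1 ⊢ p1, p1, p1
    [WR] p1 ⊢ p1, p1
      [Ax] p1 ⊢ p1

Result: YES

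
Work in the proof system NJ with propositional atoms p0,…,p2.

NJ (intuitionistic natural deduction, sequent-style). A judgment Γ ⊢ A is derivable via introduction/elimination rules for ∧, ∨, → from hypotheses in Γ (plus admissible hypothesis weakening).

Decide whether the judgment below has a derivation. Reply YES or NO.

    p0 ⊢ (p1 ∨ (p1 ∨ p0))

Proof tree:
[∨I₂] p0 ⊢ (p1 ∨ (p1 ∨ p0))
  [∨I₂] p0 ⊢ (p1 ∨ p0)
    [Ax] p0 ⊢ p0

Result: YES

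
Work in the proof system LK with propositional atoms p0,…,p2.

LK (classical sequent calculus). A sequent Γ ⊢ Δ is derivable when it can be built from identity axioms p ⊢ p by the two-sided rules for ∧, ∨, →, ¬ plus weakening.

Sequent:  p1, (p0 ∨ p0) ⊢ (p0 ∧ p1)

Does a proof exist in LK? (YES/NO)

Derivation trace:
[∧R] p1, (p0 ∨ p0) ⊢ (p0 ∧ p1)
  [∨L] (p0 ∨ p0) ⊢ p0
    [Ax] p0 ⊢ p0
    [Ax] p0 ⊢ p0
  [Ax] p1 ⊢ p1

Result: YES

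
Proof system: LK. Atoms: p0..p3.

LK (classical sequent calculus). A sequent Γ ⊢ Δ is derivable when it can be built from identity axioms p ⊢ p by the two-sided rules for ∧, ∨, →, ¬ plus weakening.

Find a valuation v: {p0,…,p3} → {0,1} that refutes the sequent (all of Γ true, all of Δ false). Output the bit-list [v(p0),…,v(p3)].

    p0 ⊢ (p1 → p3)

Truth-table refutation:
  v=0000: Γ:[p0=F] Δ:[(p1 → p3)=T] refutes=False
  v=0001: Γ:[p0=F] Δ:[(p1 → p3)=T] refutes=False
  v=0010: Γ:[p0=F] Δ:[(p1 → p3)=T] refutes=False
  v=0011: Γ:[p0=F] Δ:[(p1 → p3)=T] refutes=False
  v=0100: Γ:[p0=F] Δ:[(p1 → p3)=F] refutes=False
  v=0101: Γ:[p0=F] Δ:[(p1 → p3)=T] refutes=False
  v=0110: Γ:[p0=F] Δ:[(p1 → p3)=F] refutes=False
  v=0111: Γ:[p0=F] Δ:[(p1 → p3)=T] refutes=False
  v=1000: Γ:[p0=T] Δ:[(p1 → p3)=T] refutes=False
  v=1001: Γ:[p0=T] Δ:[(p1 → p3)=T] refutes=False
  v=1010: Γ:[p0=T] Δ:[(p1 → p3)=T] refutes=False
  v=1011: Γ:[p0=T] Δ:[(p1 → p3)=T] refutes=False
  v=1100: Γ:[p0=T] Δ:[(p1 → p3)=F] refutes=True  ← countermodel

Result: [1, 1, 0, 0]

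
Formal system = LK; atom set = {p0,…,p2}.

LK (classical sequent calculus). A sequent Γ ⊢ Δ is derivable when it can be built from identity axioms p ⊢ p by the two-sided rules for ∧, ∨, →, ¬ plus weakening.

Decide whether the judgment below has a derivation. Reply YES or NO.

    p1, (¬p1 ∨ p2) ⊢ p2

Derivation trace:
[∨L] p1, (¬p1 ∨ p2) ⊢ p2
  [¬L] p1, ¬p1 ⊢ 
    [Ax] p1 ⊢ p1
  [Ax] p2 ⊢ p2

Result: YES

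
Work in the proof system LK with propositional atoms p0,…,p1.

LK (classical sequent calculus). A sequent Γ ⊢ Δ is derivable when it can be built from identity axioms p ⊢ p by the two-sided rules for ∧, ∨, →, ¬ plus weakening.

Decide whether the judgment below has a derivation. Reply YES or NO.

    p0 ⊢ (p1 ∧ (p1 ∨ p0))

Search for a countermodel by truth-table:
  v=00: Γ:[p0=F] Δ:[(p1 ∧ (p1 ∨ p0))=F] refutes=False
  v=01: Γ:[p0=F] Δ:[(p1 ∧ (p1 ∨ p0))=T] refutes=False
  v=10: Γ:[p0=T] Δ:[(p1 ∧ (p1 ∨ p0))=F] refutes=True  ← countermodel

Result: NO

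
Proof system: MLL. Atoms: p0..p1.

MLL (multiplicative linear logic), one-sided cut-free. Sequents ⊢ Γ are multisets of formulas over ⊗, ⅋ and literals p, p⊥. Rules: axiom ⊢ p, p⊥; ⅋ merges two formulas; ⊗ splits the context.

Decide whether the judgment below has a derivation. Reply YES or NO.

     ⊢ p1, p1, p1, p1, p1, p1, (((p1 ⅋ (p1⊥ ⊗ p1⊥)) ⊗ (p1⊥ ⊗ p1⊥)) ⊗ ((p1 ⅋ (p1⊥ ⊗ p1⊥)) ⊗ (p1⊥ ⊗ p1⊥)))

Derivation (root first):
[⊗]  ⊢ p1, p1, p1, p1, p1, p1, (((p1 ⅋ (p1⊥ ⊗ p1⊥)) ⊗ (p1⊥ ⊗ p1⊥)) ⊗ ((p1 ⅋ (p1⊥ ⊗ p1⊥)) ⊗ (p1⊥ ⊗ p1⊥)))
  [⊗]  ⊢ p1, p1, p1, ((p1 ⅋ (p1⊥ ⊗ p1⊥)) ⊗ (p1⊥ ⊗ p1⊥))
    [⅋]  ⊢ p1, (p1 ⅋ (p1⊥ ⊗ p1⊥))
      [⊗]  ⊢ p1, p1, (p1⊥ ⊗ p1⊥)
        [Ax]  ⊢ p1, p1⊥
        [Ax]  ⊢ p1, p1⊥
    [⊗]  ⊢ p1, p1, (p1⊥ ⊗ p1⊥)
      [Ax]  ⊢ p1, p1⊥
      [Ax]  ⊢ p1, p1⊥
  [⊗]  ⊢ p1, p1, p1, ((p1 ⅋ (p1⊥ ⊗ p1⊥)) ⊗ (p1⊥ ⊗ p1⊥))
    [⅋]  ⊢ p1, (p1 ⅋ (p1⊥ ⊗ p1⊥))
      [⊗]  ⊢ p1, p1, (p1⊥ ⊗ p1⊥)
        [Ax]  ⊢ p1, p1⊥
        [Ax]  ⊢ p1, p1⊥
    [⊗]  ⊢ p1, p1, (p1⊥ ⊗ p1⊥)
      [Ax]  ⊢ p1, p1⊥
      [Ax]  ⊢ p1, p1⊥

Result: YES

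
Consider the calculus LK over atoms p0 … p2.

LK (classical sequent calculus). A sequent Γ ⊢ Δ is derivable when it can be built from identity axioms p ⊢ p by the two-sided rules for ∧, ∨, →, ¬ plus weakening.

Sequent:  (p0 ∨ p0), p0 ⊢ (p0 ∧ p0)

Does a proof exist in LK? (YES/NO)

Derivation trace:
[∧R] (p0 ∨ p0), p0 ⊢ (p0 ∧ p0)
  [Ax] p0 ⊢ p0
  [∨L] (p0 ∨ p0) ⊢ p0
    [Ax] p0 ⊢ p0
    [Ax] p0 ⊢ p0

Result: YES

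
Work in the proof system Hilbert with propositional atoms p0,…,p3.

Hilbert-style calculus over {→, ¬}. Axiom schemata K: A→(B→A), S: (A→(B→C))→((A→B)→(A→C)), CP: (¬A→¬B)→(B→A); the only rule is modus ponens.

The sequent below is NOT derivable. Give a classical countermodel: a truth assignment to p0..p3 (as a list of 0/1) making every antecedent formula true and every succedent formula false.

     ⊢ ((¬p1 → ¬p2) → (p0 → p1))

Truth-table refutation:
  v=0000: Γ:[] Δ:[((¬p1 → ¬p2) → (p0 → p1))=T] refutes=False
  v=0001: Γ:[] Δ:[((¬p1 → ¬p2) → (p0 → p1))=T] refutes=False
  v=0010: Γ:[] Δ:[((¬p1 → ¬p2) → (p0 → p1))=T] refutes=False
  v=0011: Γ:[] Δ:[((¬p1 → ¬p2) → (p0 → p1))=T] refutes=False
  v=0100: Γ:[] Δ:[((¬p1 → ¬p2) → (p0 → p1))=T] refutes=False
  v=0101: Γ:[] Δ:[((¬p1 → ¬p2) → (p0 → p1))=T] refutes=False
  v=0110: Γ:[] Δ:[((¬p1 → ¬p2) → (p0 → p1))=T] refutes=False
  v=0111: Γ:[] Δ:[((¬p1 → ¬p2) → (p0 → p1))=T] refutes=False
  v=1000: Γ:[] Δ:[((¬p1 → ¬p2) → (p0 → p1))=F] refutes=True  ← countermodel

Result: [1, 0, 0, 0]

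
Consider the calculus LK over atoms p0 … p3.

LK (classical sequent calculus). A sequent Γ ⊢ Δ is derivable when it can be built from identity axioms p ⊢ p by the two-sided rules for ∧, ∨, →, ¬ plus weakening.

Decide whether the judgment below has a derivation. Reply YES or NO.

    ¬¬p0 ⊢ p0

Derivation trace:
[¬L] ¬¬p0 ⊢ p0
  [¬R]  ⊢ p0, ¬p0
    [Ax] p0 ⊢ p0

Result: YES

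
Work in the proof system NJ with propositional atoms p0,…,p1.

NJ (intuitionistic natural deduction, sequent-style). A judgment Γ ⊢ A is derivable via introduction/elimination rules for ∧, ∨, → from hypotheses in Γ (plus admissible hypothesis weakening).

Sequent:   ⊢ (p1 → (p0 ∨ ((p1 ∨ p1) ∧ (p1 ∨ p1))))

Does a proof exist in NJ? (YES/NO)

Derivation trace:
[→I]  ⊢ (p1 → (p0 ∨ ((p1 ∨ p1) ∧ (p1 ∨ p1))))
  [∨I₂] p1 ⊢ (p0 ∨ ((p1 ∨ p1) ∧ (p1 ∨ p1)))
    [∧I] p1 ⊢ ((p1 ∨ p1) ∧ (p1 ∨ p1))
      [∨I₂] p1 ⊢ (p1 ∨ p1)
        [Ax] p1 ⊢ p1
      [∨I₂] p1 ⊢ (p1 ∨ p1)
        [Ax] p1 ⊢ p1

Result: YES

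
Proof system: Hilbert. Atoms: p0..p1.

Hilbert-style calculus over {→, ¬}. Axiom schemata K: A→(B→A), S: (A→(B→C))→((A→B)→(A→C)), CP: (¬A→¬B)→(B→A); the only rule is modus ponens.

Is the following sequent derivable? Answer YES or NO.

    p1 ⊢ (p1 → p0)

Enumerate valuations to refute Γ ⊢ Δ:
  v=00: Γ:[p1=F] Δ:[(p1 → p0)=T] refutes=False
  v=01: Γ:[p1=T] Δ:[(p1 → p0)=F] refutes=True  ← countermodel

Result: NO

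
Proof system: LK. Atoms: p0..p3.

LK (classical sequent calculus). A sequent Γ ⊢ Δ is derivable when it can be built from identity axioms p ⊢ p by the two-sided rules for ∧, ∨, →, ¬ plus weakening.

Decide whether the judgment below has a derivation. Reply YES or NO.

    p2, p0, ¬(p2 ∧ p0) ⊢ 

Proof tree:
[¬L] p2, p0, ¬(p2 ∧ p0) ⊢ 
  [∧R] p2, p0 ⊢ (p2 ∧ p0)
    [Ax] p2 ⊢ p2
    [Ax] p0 ⊢ p0

Result: YES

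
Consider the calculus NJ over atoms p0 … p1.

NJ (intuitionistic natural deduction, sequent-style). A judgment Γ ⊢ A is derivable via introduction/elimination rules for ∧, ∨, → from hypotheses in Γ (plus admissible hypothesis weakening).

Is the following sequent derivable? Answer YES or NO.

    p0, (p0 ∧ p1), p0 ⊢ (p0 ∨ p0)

Derivation trace:
[∨I₁] p0, (p0 ∧ p1), p0 ⊢ (p0 ∨ p0)
  [Wk] p0, (p0 ∧ p1), p0 ⊢ p0
    [Wk] p0, (p0 ∧ p1) ⊢ p0
      [Ax] p0 ⊢ p0

Result: YES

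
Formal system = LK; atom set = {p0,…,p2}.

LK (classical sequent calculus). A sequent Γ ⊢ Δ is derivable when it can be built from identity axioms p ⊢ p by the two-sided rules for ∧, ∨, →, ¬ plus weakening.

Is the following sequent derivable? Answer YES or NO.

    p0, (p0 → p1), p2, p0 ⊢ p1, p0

Proof tree:
[WR] p0, (p0 → p1), p2, p0 ⊢ p1, p0
  [WL] p0, (p0 → p1), p2, p0 ⊢ p1
    [WL] p0, (p0 → p1), p2 ⊢ p1
      [→L] p0, (p0 → p1) ⊢ p1
        [Ax] p0 ⊢ p0
        [Ax] p1 ⊢ p1

Result: YES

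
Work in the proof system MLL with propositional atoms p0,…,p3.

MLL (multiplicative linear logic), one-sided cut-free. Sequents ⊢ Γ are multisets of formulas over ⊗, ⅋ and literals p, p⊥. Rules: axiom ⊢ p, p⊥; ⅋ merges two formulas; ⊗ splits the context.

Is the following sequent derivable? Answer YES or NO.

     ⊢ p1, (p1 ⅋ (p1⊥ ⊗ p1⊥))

Proof tree:
[⅋]  ⊢ p1, (p1 ⅋ (p1⊥ ⊗ p1⊥))
  [⊗]  ⊢ p1, p1, (p1⊥ ⊗ p1⊥)
    [Ax]  ⊢ p1, p1⊥
    [Ax]  ⊢ p1, p1⊥

Result: YES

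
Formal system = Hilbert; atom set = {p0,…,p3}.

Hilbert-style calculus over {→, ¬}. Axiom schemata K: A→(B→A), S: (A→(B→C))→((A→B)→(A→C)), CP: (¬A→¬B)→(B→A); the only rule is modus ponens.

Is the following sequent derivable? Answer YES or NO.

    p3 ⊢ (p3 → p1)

Search for a countermodel by truth-table:
  v=0000: Γ:[p3=F] Δ:[(p3 → p1)=T] refutes=False
  v=0001: Γ:[p3=T] Δ:[(p3 → p1)=F] refutes=True  ← countermodel

Result: NO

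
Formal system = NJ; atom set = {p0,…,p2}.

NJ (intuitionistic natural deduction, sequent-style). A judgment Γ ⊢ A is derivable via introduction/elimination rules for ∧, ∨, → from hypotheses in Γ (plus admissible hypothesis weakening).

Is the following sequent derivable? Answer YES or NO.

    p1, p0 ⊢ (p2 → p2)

Derivation trace:
[→I] p1, p0 ⊢ (p2 → p2)
  [Wk] p2, p1, p0 ⊢ p2
    [Wk] p2, p1 ⊢ p2
      [Ax] p2 ⊢ p2

Result: YES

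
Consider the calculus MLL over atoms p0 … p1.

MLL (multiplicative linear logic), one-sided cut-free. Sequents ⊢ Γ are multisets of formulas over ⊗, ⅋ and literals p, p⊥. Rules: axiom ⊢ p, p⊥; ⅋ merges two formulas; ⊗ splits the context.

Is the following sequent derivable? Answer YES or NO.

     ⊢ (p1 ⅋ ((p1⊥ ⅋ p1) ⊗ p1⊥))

Proof tree:
[⅋]  ⊢ (p1 ⅋ ((p1⊥ ⅋ p1) ⊗ p1⊥))
  [⊗]  ⊢ p1, ((p1⊥ ⅋ p1) ⊗ p1⊥)
    [⅋]  ⊢ (p1⊥ ⅋ p1)
      [Ax]  ⊢ p1, p1⊥
    [Ax]  ⊢ p1, p1⊥

Result: YES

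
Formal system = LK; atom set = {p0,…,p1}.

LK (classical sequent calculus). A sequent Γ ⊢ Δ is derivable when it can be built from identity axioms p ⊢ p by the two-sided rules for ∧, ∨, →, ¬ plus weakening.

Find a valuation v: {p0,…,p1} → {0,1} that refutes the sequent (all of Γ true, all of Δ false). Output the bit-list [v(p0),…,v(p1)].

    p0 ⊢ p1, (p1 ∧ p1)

Truth-table refutation:
  v=00: Γ:[p0=F] Δ:[p1=F, (p1 ∧ p1)=F] refutes=False
  v=01: Γ:[p0=F] Δ:[p1=T, (p1 ∧ p1)=T] refutes=False
  v=10: Γ:[p0=T] Δ:[p1=F, (p1 ∧ p1)=F] refutes=True  ← countermodel

Result: [1, 0]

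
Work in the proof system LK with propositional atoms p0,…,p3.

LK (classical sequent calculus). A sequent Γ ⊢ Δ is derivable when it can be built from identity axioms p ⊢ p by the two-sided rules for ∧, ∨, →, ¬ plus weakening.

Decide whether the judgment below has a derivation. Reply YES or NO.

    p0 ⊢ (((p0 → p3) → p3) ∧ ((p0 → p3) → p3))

Derivation trace:
[∧R] p0 ⊢ (((p0 → p3) → p3) ∧ ((p0 → p3) → p3))
  [→R] p0 ⊢ ((p0 → p3) → p3)
    [→L] p0, (p0 → p3) ⊢ p3
      [Ax] p0 ⊢ p0
      [Ax] p3 ⊢ p3
  [→R] p0 ⊢ ((p0 → p3) → p3)
    [→L] p0, (p0 → p3) ⊢ p3
      [Ax] p0 ⊢ p0
      [Ax] p3 ⊢ p3

Result: YES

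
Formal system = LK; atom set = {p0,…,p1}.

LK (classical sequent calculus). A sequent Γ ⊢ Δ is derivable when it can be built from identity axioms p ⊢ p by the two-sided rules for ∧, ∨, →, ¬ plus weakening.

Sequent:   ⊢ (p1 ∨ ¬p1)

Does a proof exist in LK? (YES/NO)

Derivation (root first):
[∨R]  ⊢ (p1 ∨ ¬p1)
  [¬R]  ⊢ p1, ¬p1
    [Ax] p1 ⊢ p1

Result: YES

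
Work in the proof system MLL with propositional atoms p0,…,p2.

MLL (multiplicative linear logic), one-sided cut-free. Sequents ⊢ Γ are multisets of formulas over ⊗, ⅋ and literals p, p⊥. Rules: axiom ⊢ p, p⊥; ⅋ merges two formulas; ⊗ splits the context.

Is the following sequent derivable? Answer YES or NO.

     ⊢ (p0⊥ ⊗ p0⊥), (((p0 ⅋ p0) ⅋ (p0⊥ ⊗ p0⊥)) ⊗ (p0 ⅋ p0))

Proof tree:
[⊗]  ⊢ (p0⊥ ⊗ p0⊥), (((p0 ⅋ p0) ⅋ (p0⊥ ⊗ p0⊥)) ⊗ (p0 ⅋ p0))
  [⅋]  ⊢ ((p0 ⅋ p0) ⅋ (p0⊥ ⊗ p0⊥))
    [⅋]  ⊢ (p0⊥ ⊗ p0⊥), (p0 ⅋ p0)
      [⊗]  ⊢ p0, p0, (p0⊥ ⊗ p0⊥)
        [Ax]  ⊢ p0, p0⊥
        [Ax]  ⊢ p0, p0⊥
  [⅋]  ⊢ (p0⊥ ⊗ p0⊥), (p0 ⅋ p0)
    [⊗]  ⊢ p0, p0, (p0⊥ ⊗ p0⊥)
      [Ax]  ⊢ p0, p0⊥
      [Ax]  ⊢ p0, p0⊥

Result: YES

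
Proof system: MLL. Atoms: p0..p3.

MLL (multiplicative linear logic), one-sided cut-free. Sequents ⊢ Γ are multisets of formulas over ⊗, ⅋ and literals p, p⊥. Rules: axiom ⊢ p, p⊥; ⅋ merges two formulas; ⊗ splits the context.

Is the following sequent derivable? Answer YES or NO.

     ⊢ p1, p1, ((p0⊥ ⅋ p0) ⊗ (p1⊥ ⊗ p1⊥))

Proof tree:
[⊗]  ⊢ p1, p1, ((p0⊥ ⅋ p0) ⊗ (p1⊥ ⊗ p1⊥))
  [⅋]  ⊢ (p0⊥ ⅋ p0)
    [Ax]  ⊢ p0, p0⊥
  [⊗]  ⊢ p1, p1, (p1⊥ ⊗ p1⊥)
    [Ax]  ⊢ p1, p1⊥
    [Ax]  ⊢ p1, p1⊥

Result: YES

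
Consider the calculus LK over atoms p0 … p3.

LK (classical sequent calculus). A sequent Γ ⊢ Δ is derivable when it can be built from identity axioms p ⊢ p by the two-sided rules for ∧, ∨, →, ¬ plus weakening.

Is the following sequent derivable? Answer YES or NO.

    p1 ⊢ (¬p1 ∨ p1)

Derivation trace:
[∨R] p1 ⊢ (¬p1 ∨ p1)
  [¬R] p1 ⊢ p1, ¬p1
    [WL] p1, p1 ⊢ p1
      [Ax] p1 ⊢ p1

Result: YES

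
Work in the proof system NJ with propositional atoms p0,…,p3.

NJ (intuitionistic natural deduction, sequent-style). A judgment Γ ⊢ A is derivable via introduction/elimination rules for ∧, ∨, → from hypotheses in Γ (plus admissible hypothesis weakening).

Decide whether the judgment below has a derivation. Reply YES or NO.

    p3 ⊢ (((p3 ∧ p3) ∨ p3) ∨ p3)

Derivation (root first):
[∨I₁] p3 ⊢ (((p3 ∧ p3) ∨ p3) ∨ p3)
  [∨I₁] p3 ⊢ ((p3 ∧ p3) ∨ p3)
    [∧I] p3 ⊢ (p3 ∧ p3)
      [Ax] p3 ⊢ p3
      [Ax] p3 ⊢ p3

Result: YES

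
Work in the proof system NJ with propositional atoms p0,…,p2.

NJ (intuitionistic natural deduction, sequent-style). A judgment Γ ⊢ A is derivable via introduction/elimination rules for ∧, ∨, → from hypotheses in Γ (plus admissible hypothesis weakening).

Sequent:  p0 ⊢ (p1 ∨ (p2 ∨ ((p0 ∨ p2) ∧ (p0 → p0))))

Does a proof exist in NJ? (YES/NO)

Derivation (root first):
[∨I₂] p0 ⊢ (p1 ∨ (p2 ∨ ((p0 ∨ p2) ∧ (p0 → p0))))
  [∨I₂] p0 ⊢ (p2 ∨ ((p0 ∨ p2) ∧ (p0 → p0)))
    [∧I] p0 ⊢ ((p0 ∨ p2) ∧ (p0 → p0))
      [∨I₁] p0 ⊢ (p0 ∨ p2)
        [Ax] p0 ⊢ p0
      [→I]  ⊢ (p0 → p0)
        [Ax] p0 ⊢ p0

Result: YES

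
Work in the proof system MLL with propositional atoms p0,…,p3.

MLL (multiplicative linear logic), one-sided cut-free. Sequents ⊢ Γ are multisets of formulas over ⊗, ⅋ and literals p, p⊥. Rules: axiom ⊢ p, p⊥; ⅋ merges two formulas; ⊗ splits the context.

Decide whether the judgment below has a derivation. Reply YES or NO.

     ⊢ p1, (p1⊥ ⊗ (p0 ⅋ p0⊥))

Derivation trace:
[⊗]  ⊢ p1, (p1⊥ ⊗ (p0 ⅋ p0⊥))
  [Ax]  ⊢ p1, p1⊥
  [⅋]  ⊢ (p0 ⅋ p0⊥)
    [Ax]  ⊢ p0, p0⊥

Result: YES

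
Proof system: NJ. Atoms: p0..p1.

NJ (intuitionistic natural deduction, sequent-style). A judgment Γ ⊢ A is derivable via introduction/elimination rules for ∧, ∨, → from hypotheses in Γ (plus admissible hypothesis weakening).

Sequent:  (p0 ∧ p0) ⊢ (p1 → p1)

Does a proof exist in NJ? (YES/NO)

Proof tree:
[Wk] (p0 ∧ p0) ⊢ (p1 → p1)
  [→I]  ⊢ (p1 → p1)
    [Ax] p1 ⊢ p1

Result: YES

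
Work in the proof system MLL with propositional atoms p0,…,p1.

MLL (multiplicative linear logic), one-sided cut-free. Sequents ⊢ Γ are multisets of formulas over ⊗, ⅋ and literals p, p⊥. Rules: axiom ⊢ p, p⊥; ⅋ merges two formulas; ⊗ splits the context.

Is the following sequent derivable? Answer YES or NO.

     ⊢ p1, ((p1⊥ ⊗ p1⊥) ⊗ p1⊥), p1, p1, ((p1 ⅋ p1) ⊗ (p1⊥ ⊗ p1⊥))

Derivation (root first):
[⊗]  ⊢ p1, ((p1⊥ ⊗ p1⊥) ⊗ p1⊥), p1, p1, ((p1 ⅋ p1) ⊗ (p1⊥ ⊗ p1⊥))
  [⅋]  ⊢ p1, ((p1⊥ ⊗ p1⊥) ⊗ p1⊥), (p1 ⅋ p1)
    [⊗]  ⊢ p1, p1, p1, ((p1⊥ ⊗ p1⊥) ⊗ p1⊥)
      [⊗]  ⊢ p1, p1, (p1⊥ ⊗ p1⊥)
        [Ax]  ⊢ p1, p1⊥
        [Ax]  ⊢ p1, p1⊥
      [Ax]  ⊢ p1, p1⊥
  [⊗]  ⊢ p1, p1, (p1⊥ ⊗ p1⊥)
    [Ax]  ⊢ p1, p1⊥
    [Ax]  ⊢ p1, p1⊥

Result: YES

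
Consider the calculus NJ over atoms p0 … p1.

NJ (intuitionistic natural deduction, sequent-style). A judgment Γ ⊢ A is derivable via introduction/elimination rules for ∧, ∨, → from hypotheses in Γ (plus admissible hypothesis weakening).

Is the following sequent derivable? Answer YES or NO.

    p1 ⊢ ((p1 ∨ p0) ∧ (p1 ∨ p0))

Derivation trace:
[∧I] p1 ⊢ ((p1 ∨ p0) ∧ (p1 ∨ p0))
  [∨I₁] p1 ⊢ (p1 ∨ p0)
    [Ax] p1 ⊢ p1
  [∨I₁] p1 ⊢ (p1 ∨ p0)
    [Ax] p1 ⊢ p1

Result: YES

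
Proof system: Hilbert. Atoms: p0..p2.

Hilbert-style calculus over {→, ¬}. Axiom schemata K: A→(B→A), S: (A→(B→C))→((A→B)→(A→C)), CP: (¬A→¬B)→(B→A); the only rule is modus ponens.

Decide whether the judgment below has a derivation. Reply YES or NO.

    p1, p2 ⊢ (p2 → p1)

Proof tree:
[MP] p1, p2 ⊢ (p2 → p1)
  [K]  ⊢ (p1 → (p2 → p1))
  [MP] p1, p2 ⊢ p1
    [MP] p1 ⊢ (p2 → p1)
      [K]  ⊢ (p1 → (p2 → p1))
      [Hyp] p1 ⊢ p1
    [Hyp] p2 ⊢ p2

Result: YES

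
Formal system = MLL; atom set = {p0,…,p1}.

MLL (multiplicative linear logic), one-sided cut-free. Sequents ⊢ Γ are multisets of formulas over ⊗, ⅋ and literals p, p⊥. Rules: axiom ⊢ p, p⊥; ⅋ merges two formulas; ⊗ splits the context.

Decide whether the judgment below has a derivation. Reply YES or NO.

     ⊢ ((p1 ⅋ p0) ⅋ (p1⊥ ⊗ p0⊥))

Derivation trace:
[⅋]  ⊢ ((p1 ⅋ p0) ⅋ (p1⊥ ⊗ p0⊥))
  [⅋]  ⊢ (p1⊥ ⊗ p0⊥), (p1 ⅋ p0)
    [⊗]  ⊢ p1, p0, (p1⊥ ⊗ p0⊥)
      [Ax]  ⊢ p1, p1⊥
      [Ax]  ⊢ p0, p0⊥

Result: YES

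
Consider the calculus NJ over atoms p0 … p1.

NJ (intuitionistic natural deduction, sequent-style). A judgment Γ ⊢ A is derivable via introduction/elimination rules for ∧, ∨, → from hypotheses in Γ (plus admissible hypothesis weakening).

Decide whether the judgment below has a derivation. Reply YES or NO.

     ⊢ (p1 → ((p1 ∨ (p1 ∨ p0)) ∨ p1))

Derivation trace:
[→I]  ⊢ (p1 → ((p1 ∨ (p1 ∨ p0)) ∨ p1))
  [∨I₁] p1 ⊢ ((p1 ∨ (p1 ∨ p0)) ∨ p1)
    [∨I₂] p1 ⊢ (p1 ∨ (p1 ∨ p0))
      [∨I₁] p1 ⊢ (p1 ∨ p0)
        [Ax] p1 ⊢ p1

Result: YES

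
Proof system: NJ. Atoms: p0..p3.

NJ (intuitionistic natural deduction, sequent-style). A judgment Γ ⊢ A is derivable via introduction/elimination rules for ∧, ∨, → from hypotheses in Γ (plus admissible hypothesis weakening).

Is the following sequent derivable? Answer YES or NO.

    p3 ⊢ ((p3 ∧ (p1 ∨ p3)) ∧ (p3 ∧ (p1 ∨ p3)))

Proof tree:
[∧I] p3 ⊢ ((p3 ∧ (p1 ∨ p3)) ∧ (p3 ∧ (p1 ∨ p3)))
  [∧I] p3 ⊢ (p3 ∧ (p1 ∨ p3))
    [Ax] p3 ⊢ p3
    [∨I₂] p3 ⊢ (p1 ∨ p3)
      [Ax] p3 ⊢ p3
  [∧I] p3 ⊢ (p3 ∧ (p1 ∨ p3))
    [Ax] p3 ⊢ p3
    [∨I₂] p3 ⊢ (p1 ∨ p3)
      [Ax] p3 ⊢ p3

Result: YES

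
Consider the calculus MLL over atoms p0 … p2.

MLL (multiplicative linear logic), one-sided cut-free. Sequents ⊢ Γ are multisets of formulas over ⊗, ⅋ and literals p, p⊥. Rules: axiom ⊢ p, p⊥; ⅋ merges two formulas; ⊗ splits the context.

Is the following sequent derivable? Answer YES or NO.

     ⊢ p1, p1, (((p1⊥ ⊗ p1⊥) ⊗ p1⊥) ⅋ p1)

Proof tree:
[⅋]  ⊢ p1, p1, (((p1⊥ ⊗ p1⊥) ⊗ p1⊥) ⅋ p1)
  [⊗]  ⊢ p1, p1, p1, ((p1⊥ ⊗ p1⊥) ⊗ p1⊥)
    [⊗]  ⊢ p1, p1, (p1⊥ ⊗ p1⊥)
      [Ax]  ⊢ p1, p1⊥
      [Ax]  ⊢ p1, p1⊥
    [Ax]  ⊢ p1, p1⊥

Result: YES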